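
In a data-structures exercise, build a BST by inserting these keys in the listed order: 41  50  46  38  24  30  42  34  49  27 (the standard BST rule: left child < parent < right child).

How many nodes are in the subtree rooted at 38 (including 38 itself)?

41: root
50: right child of 41 (depth 1)
46: left child of 50 (depth 2)
38: left child of 41 (depth 1)
24: left child of 38 (depth 2)
30: right child of 24 (depth 3)
42: left child of 46 (depth 3)
34: right child of 30 (depth 4)
49: right child of 46 (depth 3)
27: left child of 30 (depth 4)

Subtree rooted at 38 contains: 38, 24, 30, 27, 34 — 5 nodes.

5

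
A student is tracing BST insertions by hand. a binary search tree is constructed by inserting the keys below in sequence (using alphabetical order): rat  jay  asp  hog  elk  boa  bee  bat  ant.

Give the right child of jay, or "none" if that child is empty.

none

rat: root
jay: left child of rat (depth 1)
asp: left child of jay (depth 2)
hog: right child of asp (depth 3)
elk: left child of hog (depth 4)
boa: left child of elk (depth 5)
bee: left child of boa (depth 6)
bat: left child of bee (depth 7)
ant: left child of asp (depth 3)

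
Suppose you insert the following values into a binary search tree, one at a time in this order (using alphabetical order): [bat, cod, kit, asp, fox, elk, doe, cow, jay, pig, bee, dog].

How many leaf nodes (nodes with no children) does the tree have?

6

Insert bat: tree is empty, so bat becomes the root.
Insert cod: cod > bat → go right. Place as right child of bat.
Insert kit: kit > bat → go right; kit > cod → go right. Place as right child of cod.
Insert asp: asp < bat → go left. Place as left child of bat.
Insert fox: fox > bat → go right; fox > cod → go right; fox < kit → go left. Place as left child of kit.
Insert elk: elk > bat → go right; elk > cod → go right; elk < kit → go left; elk < fox → go left. Place as left child of fox.
Insert doe: doe > bat → go right; doe > cod → go right; doe < kit → go left; doe < fox → go left; doe < elk → go left. Place as left child of elk.
Insert cow: cow > bat → go right; cow > cod → go right; cow < kit → go left; cow < fox → go left; cow < elk → go left; cow < doe → go left. Place as left child of doe.
Insert jay: jay > bat → go right; jay > cod → go right; jay < kit → go left; jay > fox → go right. Place as right child of fox.
Insert pig: pig > bat → go right; pig > cod → go right; pig > kit → go right. Place as right child of kit.
Insert bee: bee > bat → go right; bee < cod → go left. Place as left child of cod.
Insert dog: dog > bat → go right; dog > cod → go right; dog < kit → go left; dog < fox → go left; dog < elk → go left; dog > doe → go right. Place as right child of doe.

Leaves: asp, bee, cow, dog, jay, pig — 6 in total.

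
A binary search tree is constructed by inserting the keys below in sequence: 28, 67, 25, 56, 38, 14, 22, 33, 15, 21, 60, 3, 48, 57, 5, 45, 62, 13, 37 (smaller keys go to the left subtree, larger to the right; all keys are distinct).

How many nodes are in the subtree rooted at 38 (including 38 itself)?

5

28: root
67: right child of 28 (depth 1)
25: left child of 28 (depth 1)
56: left child of 67 (depth 2)
38: left child of 56 (depth 3)
14: left child of 25 (depth 2)
22: right child of 14 (depth 3)
33: left child of 38 (depth 4)
15: left child of 22 (depth 4)
21: right child of 15 (depth 5)
60: right child of 56 (depth 3)
3: left child of 14 (depth 3)
48: right child of 38 (depth 4)
57: left child of 60 (depth 4)
5: right child of 3 (depth 4)
45: left child of 48 (depth 5)
62: right child of 60 (depth 4)
13: right child of 5 (depth 5)
37: right child of 33 (depth 5)

Subtree rooted at 38 contains: 38, 33, 37, 48, 45 — 5 nodes.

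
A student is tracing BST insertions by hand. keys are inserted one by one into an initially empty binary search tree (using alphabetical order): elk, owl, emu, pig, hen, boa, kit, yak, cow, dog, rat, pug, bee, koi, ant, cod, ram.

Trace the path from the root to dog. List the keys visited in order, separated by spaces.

elk boa cow dog

Resulting structure (node: left, right):
  elk: L=boa, R=owl
  owl: L=emu, R=pig
  emu: L=–, R=hen
  pig: L=–, R=yak
  hen: L=–, R=kit
  boa: L=bee, R=cow
  kit: L=–, R=koi
  yak: L=rat, R=–
  cow: L=cod, R=dog
  dog: L=–, R=–
  rat: L=pug, R=–
  pug: L=–, R=ram
  bee: L=ant, R=–
  koi: L=–, R=–
  ant: L=–, R=–
  cod: L=–, R=–
  ram: L=–, R=–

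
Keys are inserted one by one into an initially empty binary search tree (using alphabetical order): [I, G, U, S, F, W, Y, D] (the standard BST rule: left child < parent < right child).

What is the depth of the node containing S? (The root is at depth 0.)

I: root
G: left child of I (depth 1)
U: right child of I (depth 1)
S: left child of U (depth 2)
F: left child of G (depth 2)
W: right child of U (depth 2)
Y: right child of W (depth 3)
D: left child of F (depth 3)

Path to S: I → U → S, which is 2 edges.

2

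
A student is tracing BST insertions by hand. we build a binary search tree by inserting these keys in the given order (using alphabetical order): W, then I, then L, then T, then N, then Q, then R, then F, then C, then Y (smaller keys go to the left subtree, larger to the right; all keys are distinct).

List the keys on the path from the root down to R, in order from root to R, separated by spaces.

W: root
I: left child of W (depth 1)
L: right child of I (depth 2)
T: right child of L (depth 3)
N: left child of T (depth 4)
Q: right child of N (depth 5)
R: right child of Q (depth 6)
F: left child of I (depth 2)
C: left child of F (depth 3)
Y: right child of W (depth 1)

W I L T N Q R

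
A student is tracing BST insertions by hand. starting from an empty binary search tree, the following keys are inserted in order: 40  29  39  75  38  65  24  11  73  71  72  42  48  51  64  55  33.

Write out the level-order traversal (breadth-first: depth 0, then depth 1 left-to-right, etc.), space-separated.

40 29 75 24 39 65 11 38 42 73 33 48 71 51 72 64 55

Insert 40: tree is empty, so 40 becomes the root.
Insert 29: 29 < 40 → go left. Place as left child of 40.
Insert 39: 39 < 40 → go left; 39 > 29 → go right. Place as right child of 29.
Insert 75: 75 > 40 → go right. Place as right child of 40.
Insert 38: 38 < 40 → go left; 38 > 29 → go right; 38 < 39 → go left. Place as left child of 39.
Insert 65: 65 > 40 → go right; 65 < 75 → go left. Place as left child of 75.
Insert 24: 24 < 40 → go left; 24 < 29 → go left. Place as left child of 29.
Insert 11: 11 < 40 → go left; 11 < 29 → go left; 11 < 24 → go left. Place as left child of 24.
Insert 73: 73 > 40 → go right; 73 < 75 → go left; 73 > 65 → go right. Place as right child of 65.
Insert 71: 71 > 40 → go right; 71 < 75 → go left; 71 > 65 → go right; 71 < 73 → go left. Place as left child of 73.
Insert 72: 72 > 40 → go right; 72 < 75 → go left; 72 > 65 → go right; 72 < 73 → go left; 72 > 71 → go right. Place as right child of 71.
Insert 42: 42 > 40 → go right; 42 < 75 → go left; 42 < 65 → go left. Place as left child of 65.
Insert 48: 48 > 40 → go right; 48 < 75 → go left; 48 < 65 → go left; 48 > 42 → go right. Place as right child of 42.
Insert 51: 51 > 40 → go right; 51 < 75 → go left; 51 < 65 → go left; 51 > 42 → go right; 51 > 48 → go right. Place as right child of 48.
Insert 64: 64 > 40 → go right; 64 < 75 → go left; 64 < 65 → go left; 64 > 42 → go right; 64 > 48 → go right; 64 > 51 → go right. Place as right child of 51.
Insert 55: 55 > 40 → go right; 55 < 75 → go left; 55 < 65 → go left; 55 > 42 → go right; 55 > 48 → go right; 55 > 51 → go right; 55 < 64 → go left. Place as left child of 64.
Insert 33: 33 < 40 → go left; 33 > 29 → go right; 33 < 39 → go left; 33 < 38 → go left. Place as left child of 38.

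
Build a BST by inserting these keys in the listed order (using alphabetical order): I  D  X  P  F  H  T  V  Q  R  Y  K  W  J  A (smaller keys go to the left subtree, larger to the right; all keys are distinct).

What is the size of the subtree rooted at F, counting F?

2

I: root
D: left child of I (depth 1)
X: right child of I (depth 1)
P: left child of X (depth 2)
F: right child of D (depth 2)
H: right child of F (depth 3)
T: right child of P (depth 3)
V: right child of T (depth 4)
Q: left child of T (depth 4)
R: right child of Q (depth 5)
Y: right child of X (depth 2)
K: left child of P (depth 3)
W: right child of V (depth 5)
J: left child of K (depth 4)
A: left child of D (depth 2)

Subtree rooted at F contains: F, H — 2 nodes.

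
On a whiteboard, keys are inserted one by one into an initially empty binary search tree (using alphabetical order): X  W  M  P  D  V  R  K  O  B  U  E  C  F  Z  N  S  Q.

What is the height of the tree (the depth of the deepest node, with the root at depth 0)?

7

Insert X: tree is empty, so X becomes the root.
Insert W: W < X → go left. Place as left child of X.
Insert M: M < X → go left; M < W → go left. Place as left child of W.
Insert P: P < X → go left; P < W → go left; P > M → go right. Place as right child of M.
Insert D: D < X → go left; D < W → go left; D < M → go left. Place as left child of M.
Insert V: V < X → go left; V < W → go left; V > M → go right; V > P → go right. Place as right child of P.
Insert R: R < X → go left; R < W → go left; R > M → go right; R > P → go right; R < V → go left. Place as left child of V.
Insert K: K < X → go left; K < W → go left; K < M → go left; K > D → go right. Place as right child of D.
Insert O: O < X → go left; O < W → go left; O > M → go right; O < P → go left. Place as left child of P.
Insert B: B < X → go left; B < W → go left; B < M → go left; B < D → go left. Place as left child of D.
Insert U: U < X → go left; U < W → go left; U > M → go right; U > P → go right; U < V → go left; U > R → go right. Place as right child of R.
Insert E: E < X → go left; E < W → go left; E < M → go left; E > D → go right; E < K → go left. Place as left child of K.
Insert C: C < X → go left; C < W → go left; C < M → go left; C < D → go left; C > B → go right. Place as right child of B.
Insert F: F < X → go left; F < W → go left; F < M → go left; F > D → go right; F < K → go left; F > E → go right. Place as right child of E.
Insert Z: Z > X → go right. Place as right child of X.
Insert N: N < X → go left; N < W → go left; N > M → go right; N < P → go left; N < O → go left. Place as left child of O.
Insert S: S < X → go left; S < W → go left; S > M → go right; S > P → go right; S < V → go left; S > R → go right; S < U → go left. Place as left child of U.
Insert Q: Q < X → go left; Q < W → go left; Q > M → go right; Q > P → go right; Q < V → go left; Q < R → go left. Place as left child of R.

The deepest node is S at depth 7.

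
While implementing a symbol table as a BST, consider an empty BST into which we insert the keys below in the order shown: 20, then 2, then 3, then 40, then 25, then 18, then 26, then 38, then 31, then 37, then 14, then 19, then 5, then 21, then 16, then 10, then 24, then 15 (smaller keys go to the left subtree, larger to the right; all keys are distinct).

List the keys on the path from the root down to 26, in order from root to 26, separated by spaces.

20 40 25 26

20: root
2: left child of 20 (depth 1)
3: right child of 2 (depth 2)
40: right child of 20 (depth 1)
25: left child of 40 (depth 2)
18: right child of 3 (depth 3)
26: right child of 25 (depth 3)
38: right child of 26 (depth 4)
31: left child of 38 (depth 5)
37: right child of 31 (depth 6)
14: left child of 18 (depth 4)
19: right child of 18 (depth 4)
5: left child of 14 (depth 5)
21: left child of 25 (depth 3)
16: right child of 14 (depth 5)
10: right child of 5 (depth 6)
24: right child of 21 (depth 4)
15: left child of 16 (depth 6)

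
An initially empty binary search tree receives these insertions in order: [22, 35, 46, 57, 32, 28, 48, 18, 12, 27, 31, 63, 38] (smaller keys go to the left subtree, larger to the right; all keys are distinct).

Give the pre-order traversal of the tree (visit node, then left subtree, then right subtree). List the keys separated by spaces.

22: root
35: right child of 22 (depth 1)
46: right child of 35 (depth 2)
57: right child of 46 (depth 3)
32: left child of 35 (depth 2)
28: left child of 32 (depth 3)
48: left child of 57 (depth 4)
18: left child of 22 (depth 1)
12: left child of 18 (depth 2)
27: left child of 28 (depth 4)
31: right child of 28 (depth 4)
63: right child of 57 (depth 4)
38: left child of 46 (depth 3)

22 18 12 35 32 28 27 31 46 38 57 48 63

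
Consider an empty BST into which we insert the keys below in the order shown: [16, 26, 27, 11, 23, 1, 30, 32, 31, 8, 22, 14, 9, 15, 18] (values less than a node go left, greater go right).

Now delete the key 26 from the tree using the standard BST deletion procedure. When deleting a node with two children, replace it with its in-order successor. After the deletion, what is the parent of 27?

16

Insert 16: tree is empty, so 16 becomes the root.
Insert 26: 26 > 16 → go right. Place as right child of 16.
Insert 27: 27 > 16 → go right; 27 > 26 → go right. Place as right child of 26.
Insert 11: 11 < 16 → go left. Place as left child of 16.
Insert 23: 23 > 16 → go right; 23 < 26 → go left. Place as left child of 26.
Insert 1: 1 < 16 → go left; 1 < 11 → go left. Place as left child of 11.
Insert 30: 30 > 16 → go right; 30 > 26 → go right; 30 > 27 → go right. Place as right child of 27.
Insert 32: 32 > 16 → go right; 32 > 26 → go right; 32 > 27 → go right; 32 > 30 → go right. Place as right child of 30.
Insert 31: 31 > 16 → go right; 31 > 26 → go right; 31 > 27 → go right; 31 > 30 → go right; 31 < 32 → go left. Place as left child of 32.
Insert 8: 8 < 16 → go left; 8 < 11 → go left; 8 > 1 → go right. Place as right child of 1.
Insert 22: 22 > 16 → go right; 22 < 26 → go left; 22 < 23 → go left. Place as left child of 23.
Insert 14: 14 < 16 → go left; 14 > 11 → go right. Place as right child of 11.
Insert 9: 9 < 16 → go left; 9 < 11 → go left; 9 > 1 → go right; 9 > 8 → go right. Place as right child of 8.
Insert 15: 15 < 16 → go left; 15 > 11 → go right; 15 > 14 → go right. Place as right child of 14.
Insert 18: 18 > 16 → go right; 18 < 26 → go left; 18 < 23 → go left; 18 < 22 → go left. Place as left child of 22.

Delete 26 (two children — replace with in-order successor).
After deletion, 27's parent is 16.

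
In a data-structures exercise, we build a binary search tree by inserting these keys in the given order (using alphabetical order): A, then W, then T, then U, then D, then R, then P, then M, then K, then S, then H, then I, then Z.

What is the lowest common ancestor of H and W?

W

A: root
W: right child of A (depth 1)
T: left child of W (depth 2)
U: right child of T (depth 3)
D: left child of T (depth 3)
R: right child of D (depth 4)
P: left child of R (depth 5)
M: left child of P (depth 6)
K: left child of M (depth 7)
S: right child of R (depth 5)
H: left child of K (depth 8)
I: right child of H (depth 9)
Z: right child of W (depth 2)

Path to H: A → W → T → D → R → P → M → K → H
Path to W: A → W
W lies on both paths and is an ancestor of the other node.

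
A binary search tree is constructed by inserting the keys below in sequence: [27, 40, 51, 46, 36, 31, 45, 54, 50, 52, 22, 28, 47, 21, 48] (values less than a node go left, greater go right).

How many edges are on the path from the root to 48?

Insert 27: tree is empty, so 27 becomes the root.
Insert 40: 40 > 27 → go right. Place as right child of 27.
Insert 51: 51 > 27 → go right; 51 > 40 → go right. Place as right child of 40.
Insert 46: 46 > 27 → go right; 46 > 40 → go right; 46 < 51 → go left. Place as left child of 51.
Insert 36: 36 > 27 → go right; 36 < 40 → go left. Place as left child of 40.
Insert 31: 31 > 27 → go right; 31 < 40 → go left; 31 < 36 → go left. Place as left child of 36.
Insert 45: 45 > 27 → go right; 45 > 40 → go right; 45 < 51 → go left; 45 < 46 → go left. Place as left child of 46.
Insert 54: 54 > 27 → go right; 54 > 40 → go right; 54 > 51 → go right. Place as right child of 51.
Insert 50: 50 > 27 → go right; 50 > 40 → go right; 50 < 51 → go left; 50 > 46 → go right. Place as right child of 46.
Insert 52: 52 > 27 → go right; 52 > 40 → go right; 52 > 51 → go right; 52 < 54 → go left. Place as left child of 54.
Insert 22: 22 < 27 → go left. Place as left child of 27.
Insert 28: 28 > 27 → go right; 28 < 40 → go left; 28 < 36 → go left; 28 < 31 → go left. Place as left child of 31.
Insert 47: 47 > 27 → go right; 47 > 40 → go right; 47 < 51 → go left; 47 > 46 → go right; 47 < 50 → go left. Place as left child of 50.
Insert 21: 21 < 27 → go left; 21 < 22 → go left. Place as left child of 22.
Insert 48: 48 > 27 → go right; 48 > 40 → go right; 48 < 51 → go left; 48 > 46 → go right; 48 < 50 → go left; 48 > 47 → go right. Place as right child of 47.

Path to 48: 27 → 40 → 51 → 46 → 50 → 47 → 48, which is 6 edges.

6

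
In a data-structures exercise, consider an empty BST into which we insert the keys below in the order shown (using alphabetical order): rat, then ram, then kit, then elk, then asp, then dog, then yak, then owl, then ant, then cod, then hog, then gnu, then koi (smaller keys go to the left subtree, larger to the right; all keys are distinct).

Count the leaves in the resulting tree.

Insert rat: tree is empty, so rat becomes the root.
Insert ram: ram < rat → go left. Place as left child of rat.
Insert kit: kit < rat → go left; kit < ram → go left. Place as left child of ram.
Insert elk: elk < rat → go left; elk < ram → go left; elk < kit → go left. Place as left child of kit.
Insert asp: asp < rat → go left; asp < ram → go left; asp < kit → go left; asp < elk → go left. Place as left child of elk.
Insert dog: dog < rat → go left; dog < ram → go left; dog < kit → go left; dog < elk → go left; dog > asp → go right. Place as right child of asp.
Insert yak: yak > rat → go right. Place as right child of rat.
Insert owl: owl < rat → go left; owl < ram → go left; owl > kit → go right. Place as right child of kit.
Insert ant: ant < rat → go left; ant < ram → go left; ant < kit → go left; ant < elk → go left; ant < asp → go left. Place as left child of asp.
Insert cod: cod < rat → go left; cod < ram → go left; cod < kit → go left; cod < elk → go left; cod > asp → go right; cod < dog → go left. Place as left child of dog.
Insert hog: hog < rat → go left; hog < ram → go left; hog < kit → go left; hog > elk → go right. Place as right child of elk.
Insert gnu: gnu < rat → go left; gnu < ram → go left; gnu < kit → go left; gnu > elk → go right; gnu < hog → go left. Place as left child of hog.
Insert koi: koi < rat → go left; koi < ram → go left; koi > kit → go right; koi < owl → go left. Place as left child of owl.

Leaves: ant, cod, gnu, koi, yak — 5 in total.

5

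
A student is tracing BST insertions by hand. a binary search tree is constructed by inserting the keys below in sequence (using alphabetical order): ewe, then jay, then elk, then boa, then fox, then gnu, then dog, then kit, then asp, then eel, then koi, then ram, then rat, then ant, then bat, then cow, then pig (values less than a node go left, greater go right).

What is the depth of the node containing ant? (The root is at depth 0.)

ewe: root
jay: right child of ewe (depth 1)
elk: left child of ewe (depth 1)
boa: left child of elk (depth 2)
fox: left child of jay (depth 2)
gnu: right child of fox (depth 3)
dog: right child of boa (depth 3)
kit: right child of jay (depth 2)
asp: left child of boa (depth 3)
eel: right child of dog (depth 4)
koi: right child of kit (depth 3)
ram: right child of koi (depth 4)
rat: right child of ram (depth 5)
ant: left child of asp (depth 4)
bat: right child of asp (depth 4)
cow: left child of dog (depth 4)
pig: left child of ram (depth 5)

Path to ant: ewe → elk → boa → asp → ant, which is 4 edges.

4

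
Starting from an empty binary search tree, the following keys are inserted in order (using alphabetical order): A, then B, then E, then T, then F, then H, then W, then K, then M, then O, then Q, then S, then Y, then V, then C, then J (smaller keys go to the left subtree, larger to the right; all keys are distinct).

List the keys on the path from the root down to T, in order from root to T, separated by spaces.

Resulting structure (node: left, right):
  A: L=–, R=B
  B: L=–, R=E
  E: L=C, R=T
  T: L=F, R=W
  F: L=–, R=H
  H: L=–, R=K
  W: L=V, R=Y
  K: L=J, R=M
  M: L=–, R=O
  O: L=–, R=Q
  Q: L=–, R=S
  S: L=–, R=–
  Y: L=–, R=–
  V: L=–, R=–
  C: L=–, R=–
  J: L=–, R=–

A B E T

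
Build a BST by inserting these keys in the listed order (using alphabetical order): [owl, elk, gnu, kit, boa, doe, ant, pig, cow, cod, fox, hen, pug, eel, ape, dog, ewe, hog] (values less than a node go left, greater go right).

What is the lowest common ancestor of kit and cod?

elk

Insert owl: tree is empty, so owl becomes the root.
Insert elk: elk < owl → go left. Place as left child of owl.
Insert gnu: gnu < owl → go left; gnu > elk → go right. Place as right child of elk.
Insert kit: kit < owl → go left; kit > elk → go right; kit > gnu → go right. Place as right child of gnu.
Insert boa: boa < owl → go left; boa < elk → go left. Place as left child of elk.
Insert doe: doe < owl → go left; doe < elk → go left; doe > boa → go right. Place as right child of boa.
Insert ant: ant < owl → go left; ant < elk → go left; ant < boa → go left. Place as left child of boa.
Insert pig: pig > owl → go right. Place as right child of owl.
Insert cow: cow < owl → go left; cow < elk → go left; cow > boa → go right; cow < doe → go left. Place as left child of doe.
Insert cod: cod < owl → go left; cod < elk → go left; cod > boa → go right; cod < doe → go left; cod < cow → go left. Place as left child of cow.
Insert fox: fox < owl → go left; fox > elk → go right; fox < gnu → go left. Place as left child of gnu.
Insert hen: hen < owl → go left; hen > elk → go right; hen > gnu → go right; hen < kit → go left. Place as left child of kit.
Insert pug: pug > owl → go right; pug > pig → go right. Place as right child of pig.
Insert eel: eel < owl → go left; eel < elk → go left; eel > boa → go right; eel > doe → go right. Place as right child of doe.
Insert ape: ape < owl → go left; ape < elk → go left; ape < boa → go left; ape > ant → go right. Place as right child of ant.
Insert dog: dog < owl → go left; dog < elk → go left; dog > boa → go right; dog > doe → go right; dog < eel → go left. Place as left child of eel.
Insert ewe: ewe < owl → go left; ewe > elk → go right; ewe < gnu → go left; ewe < fox → go left. Place as left child of fox.
Insert hog: hog < owl → go left; hog > elk → go right; hog > gnu → go right; hog < kit → go left; hog > hen → go right. Place as right child of hen.

Path to kit: owl → elk → gnu → kit
Path to cod: owl → elk → boa → doe → cow → cod
The paths share a prefix ending at elk, then split left and right.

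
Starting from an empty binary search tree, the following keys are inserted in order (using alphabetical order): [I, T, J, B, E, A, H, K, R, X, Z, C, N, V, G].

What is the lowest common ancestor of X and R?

I: root
T: right child of I (depth 1)
J: left child of T (depth 2)
B: left child of I (depth 1)
E: right child of B (depth 2)
A: left child of B (depth 2)
H: right child of E (depth 3)
K: right child of J (depth 3)
R: right child of K (depth 4)
X: right child of T (depth 2)
Z: right child of X (depth 3)
C: left child of E (depth 3)
N: left child of R (depth 5)
V: left child of X (depth 3)
G: left child of H (depth 4)

Path to X: I → T → X
Path to R: I → T → J → K → R
The paths share a prefix ending at T, then split left and right.

T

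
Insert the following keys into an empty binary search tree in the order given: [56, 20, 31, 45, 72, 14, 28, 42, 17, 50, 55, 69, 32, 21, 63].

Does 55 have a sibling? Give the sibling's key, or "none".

Insert 56: tree is empty, so 56 becomes the root.
Insert 20: 20 < 56 → go left. Place as left child of 56.
Insert 31: 31 < 56 → go left; 31 > 20 → go right. Place as right child of 20.
Insert 45: 45 < 56 → go left; 45 > 20 → go right; 45 > 31 → go right. Place as right child of 31.
Insert 72: 72 > 56 → go right. Place as right child of 56.
Insert 14: 14 < 56 → go left; 14 < 20 → go left. Place as left child of 20.
Insert 28: 28 < 56 → go left; 28 > 20 → go right; 28 < 31 → go left. Place as left child of 31.
Insert 42: 42 < 56 → go left; 42 > 20 → go right; 42 > 31 → go right; 42 < 45 → go left. Place as left child of 45.
Insert 17: 17 < 56 → go left; 17 < 20 → go left; 17 > 14 → go right. Place as right child of 14.
Insert 50: 50 < 56 → go left; 50 > 20 → go right; 50 > 31 → go right; 50 > 45 → go right. Place as right child of 45.
Insert 55: 55 < 56 → go left; 55 > 20 → go right; 55 > 31 → go right; 55 > 45 → go right; 55 > 50 → go right. Place as right child of 50.
Insert 69: 69 > 56 → go right; 69 < 72 → go left. Place as left child of 72.
Insert 32: 32 < 56 → go left; 32 > 20 → go right; 32 > 31 → go right; 32 < 45 → go left; 32 < 42 → go left. Place as left child of 42.
Insert 21: 21 < 56 → go left; 21 > 20 → go right; 21 < 31 → go left; 21 < 28 → go left. Place as left child of 28.
Insert 63: 63 > 56 → go right; 63 < 72 → go left; 63 < 69 → go left. Place as left child of 69.

55's parent is 50, which has only one child.

none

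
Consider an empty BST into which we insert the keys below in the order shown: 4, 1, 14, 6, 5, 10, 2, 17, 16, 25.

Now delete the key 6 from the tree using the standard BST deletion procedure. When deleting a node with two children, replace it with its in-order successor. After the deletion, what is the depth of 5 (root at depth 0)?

Insert 4: tree is empty, so 4 becomes the root.
Insert 1: 1 < 4 → go left. Place as left child of 4.
Insert 14: 14 > 4 → go right. Place as right child of 4.
Insert 6: 6 > 4 → go right; 6 < 14 → go left. Place as left child of 14.
Insert 5: 5 > 4 → go right; 5 < 14 → go left; 5 < 6 → go left. Place as left child of 6.
Insert 10: 10 > 4 → go right; 10 < 14 → go left; 10 > 6 → go right. Place as right child of 6.
Insert 2: 2 < 4 → go left; 2 > 1 → go right. Place as right child of 1.
Insert 17: 17 > 4 → go right; 17 > 14 → go right. Place as right child of 14.
Insert 16: 16 > 4 → go right; 16 > 14 → go right; 16 < 17 → go left. Place as left child of 17.
Insert 25: 25 > 4 → go right; 25 > 14 → go right; 25 > 17 → go right. Place as right child of 17.

Delete 6 (two children — replace with in-order successor).
After deletion, path to 5: 4 → 14 → 10 → 5.

3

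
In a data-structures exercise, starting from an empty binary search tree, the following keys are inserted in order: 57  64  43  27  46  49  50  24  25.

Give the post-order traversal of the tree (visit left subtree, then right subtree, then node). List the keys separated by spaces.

57: root
64: right child of 57 (depth 1)
43: left child of 57 (depth 1)
27: left child of 43 (depth 2)
46: right child of 43 (depth 2)
49: right child of 46 (depth 3)
50: right child of 49 (depth 4)
24: left child of 27 (depth 3)
25: right child of 24 (depth 4)

25 24 27 50 49 46 43 64 57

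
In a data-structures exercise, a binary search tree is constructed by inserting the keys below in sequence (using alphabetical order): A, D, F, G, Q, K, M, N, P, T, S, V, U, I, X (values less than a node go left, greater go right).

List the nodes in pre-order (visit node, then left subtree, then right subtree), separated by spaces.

A D F G Q K I M N P T S V U X

A: root
D: right child of A (depth 1)
F: right child of D (depth 2)
G: right child of F (depth 3)
Q: right child of G (depth 4)
K: left child of Q (depth 5)
M: right child of K (depth 6)
N: right child of M (depth 7)
P: right child of N (depth 8)
T: right child of Q (depth 5)
S: left child of T (depth 6)
V: right child of T (depth 6)
U: left child of V (depth 7)
I: left child of K (depth 6)
X: right child of V (depth 7)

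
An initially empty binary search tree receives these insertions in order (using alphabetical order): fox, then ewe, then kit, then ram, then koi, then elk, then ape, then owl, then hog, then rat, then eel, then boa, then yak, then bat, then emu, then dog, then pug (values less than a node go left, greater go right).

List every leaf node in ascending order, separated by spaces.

bat dog emu hog pug yak

Resulting structure (node: left, right):
  fox: L=ewe, R=kit
  ewe: L=elk, R=–
  kit: L=hog, R=ram
  ram: L=koi, R=rat
  koi: L=–, R=owl
  elk: L=ape, R=emu
  ape: L=–, R=eel
  owl: L=–, R=pug
  hog: L=–, R=–
  rat: L=–, R=yak
  eel: L=boa, R=–
  boa: L=bat, R=dog
  yak: L=–, R=–
  bat: L=–, R=–
  emu: L=–, R=–
  dog: L=–, R=–
  pug: L=–, R=–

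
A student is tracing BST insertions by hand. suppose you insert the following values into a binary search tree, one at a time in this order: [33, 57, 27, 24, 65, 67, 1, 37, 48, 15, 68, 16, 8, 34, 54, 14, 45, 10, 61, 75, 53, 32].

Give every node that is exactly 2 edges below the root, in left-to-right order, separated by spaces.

Insert 33: tree is empty, so 33 becomes the root.
Insert 57: 57 > 33 → go right. Place as right child of 33.
Insert 27: 27 < 33 → go left. Place as left child of 33.
Insert 24: 24 < 33 → go left; 24 < 27 → go left. Place as left child of 27.
Insert 65: 65 > 33 → go right; 65 > 57 → go right. Place as right child of 57.
Insert 67: 67 > 33 → go right; 67 > 57 → go right; 67 > 65 → go right. Place as right child of 65.
Insert 1: 1 < 33 → go left; 1 < 27 → go left; 1 < 24 → go left. Place as left child of 24.
Insert 37: 37 > 33 → go right; 37 < 57 → go left. Place as left child of 57.
Insert 48: 48 > 33 → go right; 48 < 57 → go left; 48 > 37 → go right. Place as right child of 37.
Insert 15: 15 < 33 → go left; 15 < 27 → go left; 15 < 24 → go left; 15 > 1 → go right. Place as right child of 1.
Insert 68: 68 > 33 → go right; 68 > 57 → go right; 68 > 65 → go right; 68 > 67 → go right. Place as right child of 67.
Insert 16: 16 < 33 → go left; 16 < 27 → go left; 16 < 24 → go left; 16 > 1 → go right; 16 > 15 → go right. Place as right child of 15.
Insert 8: 8 < 33 → go left; 8 < 27 → go left; 8 < 24 → go left; 8 > 1 → go right; 8 < 15 → go left. Place as left child of 15.
Insert 34: 34 > 33 → go right; 34 < 57 → go left; 34 < 37 → go left. Place as left child of 37.
Insert 54: 54 > 33 → go right; 54 < 57 → go left; 54 > 37 → go right; 54 > 48 → go right. Place as right child of 48.
Insert 14: 14 < 33 → go left; 14 < 27 → go left; 14 < 24 → go left; 14 > 1 → go right; 14 < 15 → go left; 14 > 8 → go right. Place as right child of 8.
Insert 45: 45 > 33 → go right; 45 < 57 → go left; 45 > 37 → go right; 45 < 48 → go left. Place as left child of 48.
Insert 10: 10 < 33 → go left; 10 < 27 → go left; 10 < 24 → go left; 10 > 1 → go right; 10 < 15 → go left; 10 > 8 → go right; 10 < 14 → go left. Place as left child of 14.
Insert 61: 61 > 33 → go right; 61 > 57 → go right; 61 < 65 → go left. Place as left child of 65.
Insert 75: 75 > 33 → go right; 75 > 57 → go right; 75 > 65 → go right; 75 > 67 → go right; 75 > 68 → go right. Place as right child of 68.
Insert 53: 53 > 33 → go right; 53 < 57 → go left; 53 > 37 → go right; 53 > 48 → go right; 53 < 54 → go left. Place as left child of 54.
Insert 32: 32 < 33 → go left; 32 > 27 → go right. Place as right child of 27.

24 32 37 65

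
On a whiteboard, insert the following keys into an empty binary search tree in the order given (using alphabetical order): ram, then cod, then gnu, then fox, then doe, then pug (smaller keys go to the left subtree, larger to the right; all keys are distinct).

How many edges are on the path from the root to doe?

4

Insert ram: tree is empty, so ram becomes the root.
Insert cod: cod < ram → go left. Place as left child of ram.
Insert gnu: gnu < ram → go left; gnu > cod → go right. Place as right child of cod.
Insert fox: fox < ram → go left; fox > cod → go right; fox < gnu → go left. Place as left child of gnu.
Insert doe: doe < ram → go left; doe > cod → go right; doe < gnu → go left; doe < fox → go left. Place as left child of fox.
Insert pug: pug < ram → go left; pug > cod → go right; pug > gnu → go right. Place as right child of gnu.

Path to doe: ram → cod → gnu → fox → doe, which is 4 edges.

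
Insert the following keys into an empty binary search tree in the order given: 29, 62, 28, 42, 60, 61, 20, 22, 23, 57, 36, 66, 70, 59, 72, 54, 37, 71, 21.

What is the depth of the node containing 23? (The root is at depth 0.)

29: root
62: right child of 29 (depth 1)
28: left child of 29 (depth 1)
42: left child of 62 (depth 2)
60: right child of 42 (depth 3)
61: right child of 60 (depth 4)
20: left child of 28 (depth 2)
22: right child of 20 (depth 3)
23: right child of 22 (depth 4)
57: left child of 60 (depth 4)
36: left child of 42 (depth 3)
66: right child of 62 (depth 2)
70: right child of 66 (depth 3)
59: right child of 57 (depth 5)
72: right child of 70 (depth 4)
54: left child of 57 (depth 5)
37: right child of 36 (depth 4)
71: left child of 72 (depth 5)
21: left child of 22 (depth 4)

Path to 23: 29 → 28 → 20 → 22 → 23, which is 4 edges.

4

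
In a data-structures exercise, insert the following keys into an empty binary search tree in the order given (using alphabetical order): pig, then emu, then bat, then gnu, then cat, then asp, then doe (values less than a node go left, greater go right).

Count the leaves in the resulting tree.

3

Insert pig: tree is empty, so pig becomes the root.
Insert emu: emu < pig → go left. Place as left child of pig.
Insert bat: bat < pig → go left; bat < emu → go left. Place as left child of emu.
Insert gnu: gnu < pig → go left; gnu > emu → go right. Place as right child of emu.
Insert cat: cat < pig → go left; cat < emu → go left; cat > bat → go right. Place as right child of bat.
Insert asp: asp < pig → go left; asp < emu → go left; asp < bat → go left. Place as left child of bat.
Insert doe: doe < pig → go left; doe < emu → go left; doe > bat → go right; doe > cat → go right. Place as right child of cat.

Leaves: asp, doe, gnu — 3 in total.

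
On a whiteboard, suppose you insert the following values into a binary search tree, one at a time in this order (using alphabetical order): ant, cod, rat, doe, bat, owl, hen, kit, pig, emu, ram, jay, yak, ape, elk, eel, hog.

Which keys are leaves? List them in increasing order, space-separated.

ape eel hog ram yak

Resulting structure (node: left, right):
  ant: L=–, R=cod
  cod: L=bat, R=rat
  rat: L=doe, R=yak
  doe: L=–, R=owl
  bat: L=ape, R=–
  owl: L=hen, R=pig
  hen: L=emu, R=kit
  kit: L=jay, R=–
  pig: L=–, R=ram
  emu: L=elk, R=–
  ram: L=–, R=–
  jay: L=hog, R=–
  yak: L=–, R=–
  ape: L=–, R=–
  elk: L=eel, R=–
  eel: L=–, R=–
  hog: L=–, R=–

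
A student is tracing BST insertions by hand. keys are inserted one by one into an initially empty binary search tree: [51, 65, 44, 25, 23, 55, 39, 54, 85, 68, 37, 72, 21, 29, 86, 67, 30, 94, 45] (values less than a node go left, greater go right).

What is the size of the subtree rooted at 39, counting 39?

4

Insert 51: tree is empty, so 51 becomes the root.
Insert 65: 65 > 51 → go right. Place as right child of 51.
Insert 44: 44 < 51 → go left. Place as left child of 51.
Insert 25: 25 < 51 → go left; 25 < 44 → go left. Place as left child of 44.
Insert 23: 23 < 51 → go left; 23 < 44 → go left; 23 < 25 → go left. Place as left child of 25.
Insert 55: 55 > 51 → go right; 55 < 65 → go left. Place as left child of 65.
Insert 39: 39 < 51 → go left; 39 < 44 → go left; 39 > 25 → go right. Place as right child of 25.
Insert 54: 54 > 51 → go right; 54 < 65 → go left; 54 < 55 → go left. Place as left child of 55.
Insert 85: 85 > 51 → go right; 85 > 65 → go right. Place as right child of 65.
Insert 68: 68 > 51 → go right; 68 > 65 → go right; 68 < 85 → go left. Place as left child of 85.
Insert 37: 37 < 51 → go left; 37 < 44 → go left; 37 > 25 → go right; 37 < 39 → go left. Place as left child of 39.
Insert 72: 72 > 51 → go right; 72 > 65 → go right; 72 < 85 → go left; 72 > 68 → go right. Place as right child of 68.
Insert 21: 21 < 51 → go left; 21 < 44 → go left; 21 < 25 → go left; 21 < 23 → go left. Place as left child of 23.
Insert 29: 29 < 51 → go left; 29 < 44 → go left; 29 > 25 → go right; 29 < 39 → go left; 29 < 37 → go left. Place as left child of 37.
Insert 86: 86 > 51 → go right; 86 > 65 → go right; 86 > 85 → go right. Place as right child of 85.
Insert 67: 67 > 51 → go right; 67 > 65 → go right; 67 < 85 → go left; 67 < 68 → go left. Place as left child of 68.
Insert 30: 30 < 51 → go left; 30 < 44 → go left; 30 > 25 → go right; 30 < 39 → go left; 30 < 37 → go left; 30 > 29 → go right. Place as right child of 29.
Insert 94: 94 > 51 → go right; 94 > 65 → go right; 94 > 85 → go right; 94 > 86 → go right. Place as right child of 86.
Insert 45: 45 < 51 → go left; 45 > 44 → go right. Place as right child of 44.

Subtree rooted at 39 contains: 39, 37, 29, 30 — 4 nodes.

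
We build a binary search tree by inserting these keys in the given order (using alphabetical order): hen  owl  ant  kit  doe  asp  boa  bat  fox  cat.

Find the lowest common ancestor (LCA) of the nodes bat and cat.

boa

Insert hen: tree is empty, so hen becomes the root.
Insert owl: owl > hen → go right. Place as right child of hen.
Insert ant: ant < hen → go left. Place as left child of hen.
Insert kit: kit > hen → go right; kit < owl → go left. Place as left child of owl.
Insert doe: doe < hen → go left; doe > ant → go right. Place as right child of ant.
Insert asp: asp < hen → go left; asp > ant → go right; asp < doe → go left. Place as left child of doe.
Insert boa: boa < hen → go left; boa > ant → go right; boa < doe → go left; boa > asp → go right. Place as right child of asp.
Insert bat: bat < hen → go left; bat > ant → go right; bat < doe → go left; bat > asp → go right; bat < boa → go left. Place as left child of boa.
Insert fox: fox < hen → go left; fox > ant → go right; fox > doe → go right. Place as right child of doe.
Insert cat: cat < hen → go left; cat > ant → go right; cat < doe → go left; cat > asp → go right; cat > boa → go right. Place as right child of boa.

Path to bat: hen → ant → doe → asp → boa → bat
Path to cat: hen → ant → doe → asp → boa → cat
The paths share a prefix ending at boa, then split left and right.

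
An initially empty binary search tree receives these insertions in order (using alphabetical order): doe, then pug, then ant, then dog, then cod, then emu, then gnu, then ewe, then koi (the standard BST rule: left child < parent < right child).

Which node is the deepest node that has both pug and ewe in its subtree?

pug

Insert doe: tree is empty, so doe becomes the root.
Insert pug: pug > doe → go right. Place as right child of doe.
Insert ant: ant < doe → go left. Place as left child of doe.
Insert dog: dog > doe → go right; dog < pug → go left. Place as left child of pug.
Insert cod: cod < doe → go left; cod > ant → go right. Place as right child of ant.
Insert emu: emu > doe → go right; emu < pug → go left; emu > dog → go right. Place as right child of dog.
Insert gnu: gnu > doe → go right; gnu < pug → go left; gnu > dog → go right; gnu > emu → go right. Place as right child of emu.
Insert ewe: ewe > doe → go right; ewe < pug → go left; ewe > dog → go right; ewe > emu → go right; ewe < gnu → go left. Place as left child of gnu.
Insert koi: koi > doe → go right; koi < pug → go left; koi > dog → go right; koi > emu → go right; koi > gnu → go right. Place as right child of gnu.

Path to pug: doe → pug
Path to ewe: doe → pug → dog → emu → gnu → ewe
pug lies on both paths and is an ancestor of the other node.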